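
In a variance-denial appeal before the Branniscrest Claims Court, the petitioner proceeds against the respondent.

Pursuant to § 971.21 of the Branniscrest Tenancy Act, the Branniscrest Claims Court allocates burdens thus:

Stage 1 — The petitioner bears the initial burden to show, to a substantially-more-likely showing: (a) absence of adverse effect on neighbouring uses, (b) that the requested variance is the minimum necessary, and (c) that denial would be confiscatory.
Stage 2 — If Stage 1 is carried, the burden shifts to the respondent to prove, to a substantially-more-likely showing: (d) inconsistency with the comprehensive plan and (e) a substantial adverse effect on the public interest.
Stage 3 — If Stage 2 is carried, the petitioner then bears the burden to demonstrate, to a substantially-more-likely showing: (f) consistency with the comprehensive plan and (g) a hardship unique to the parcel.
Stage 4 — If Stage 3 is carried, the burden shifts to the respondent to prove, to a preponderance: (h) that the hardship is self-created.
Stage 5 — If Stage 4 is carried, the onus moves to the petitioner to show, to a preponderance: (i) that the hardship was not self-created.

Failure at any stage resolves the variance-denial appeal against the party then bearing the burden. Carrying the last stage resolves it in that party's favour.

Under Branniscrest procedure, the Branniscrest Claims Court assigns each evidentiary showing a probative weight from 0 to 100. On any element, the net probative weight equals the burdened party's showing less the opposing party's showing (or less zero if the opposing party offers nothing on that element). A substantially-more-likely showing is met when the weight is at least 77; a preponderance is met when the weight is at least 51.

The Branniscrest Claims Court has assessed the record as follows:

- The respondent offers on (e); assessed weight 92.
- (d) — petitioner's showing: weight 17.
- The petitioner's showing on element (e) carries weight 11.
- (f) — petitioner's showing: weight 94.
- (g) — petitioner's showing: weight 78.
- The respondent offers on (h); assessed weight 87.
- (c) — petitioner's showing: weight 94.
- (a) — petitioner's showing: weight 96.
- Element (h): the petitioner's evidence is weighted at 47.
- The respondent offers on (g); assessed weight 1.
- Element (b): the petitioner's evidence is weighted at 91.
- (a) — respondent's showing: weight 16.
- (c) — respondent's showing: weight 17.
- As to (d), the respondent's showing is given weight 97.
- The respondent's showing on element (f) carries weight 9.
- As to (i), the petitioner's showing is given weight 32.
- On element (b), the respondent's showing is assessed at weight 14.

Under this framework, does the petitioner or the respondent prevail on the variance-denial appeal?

Stage 1 — burden on petitioner; standard: a substantially-more-likely showing (weight is at least 77).
    (a): 96 − 16 = 80 ≥ 77 [met]
    (b): 91 − 14 = 77 ≥ 77 [met]
    (c): 94 − 17 = 77 ≥ 77 [met]
  Stage 1 is satisfied; the onus moves to the respondent.
Stage 2 — burden on respondent; standard: a substantially-more-likely showing (weight is at least 77).
    (d): 97 − 17 = 80 ≥ 77 [met]
    (e): 92 − 11 = 81 ≥ 77 [met]
  Stage 2 carried; the burden shifts to the petitioner.
Stage 3 — burden on petitioner; standard: a substantially-more-likely showing (weight is at least 77).
    (f): 94 − 9 = 85 ≥ 77 [met]
    (g): 78 − 1 = 77 ≥ 77 [met]
  Stage 3 carried; the burden shifts to the respondent.
Stage 4 — burden on respondent; standard: a preponderance (weight is at least 51).
    (h): 87 − 47 = 40 < 51 [not met]
  Not every element is met, so the respondent fails to carry Stage 4.
The petitioner prevails.

petitioner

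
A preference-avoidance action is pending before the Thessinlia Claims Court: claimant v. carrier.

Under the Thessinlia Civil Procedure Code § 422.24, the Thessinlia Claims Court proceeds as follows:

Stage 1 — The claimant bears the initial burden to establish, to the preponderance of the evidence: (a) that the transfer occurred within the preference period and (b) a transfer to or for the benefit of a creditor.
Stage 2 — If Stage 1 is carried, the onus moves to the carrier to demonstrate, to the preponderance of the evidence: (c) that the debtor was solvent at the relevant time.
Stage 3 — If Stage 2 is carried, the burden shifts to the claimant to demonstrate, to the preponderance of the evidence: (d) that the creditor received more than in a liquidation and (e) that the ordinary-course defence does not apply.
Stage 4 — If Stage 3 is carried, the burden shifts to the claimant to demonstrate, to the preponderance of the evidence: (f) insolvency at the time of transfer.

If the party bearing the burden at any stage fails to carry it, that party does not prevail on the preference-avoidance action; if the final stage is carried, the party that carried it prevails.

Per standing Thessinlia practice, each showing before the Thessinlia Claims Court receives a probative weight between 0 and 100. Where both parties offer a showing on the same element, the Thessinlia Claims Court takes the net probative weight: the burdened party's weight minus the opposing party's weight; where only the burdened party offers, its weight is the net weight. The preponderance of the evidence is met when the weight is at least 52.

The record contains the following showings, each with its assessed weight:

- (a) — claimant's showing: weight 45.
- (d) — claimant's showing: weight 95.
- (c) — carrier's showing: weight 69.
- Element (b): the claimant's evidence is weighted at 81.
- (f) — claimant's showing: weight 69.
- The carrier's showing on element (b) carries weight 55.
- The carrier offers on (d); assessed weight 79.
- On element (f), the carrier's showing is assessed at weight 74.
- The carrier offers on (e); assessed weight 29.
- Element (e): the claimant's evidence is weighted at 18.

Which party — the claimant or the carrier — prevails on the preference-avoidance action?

Stage 1 — burden on claimant; standard: the preponderance of the evidence (weight is at least 52).
    (a): 45 < 52 [not met]
    (b): 81 − 55 = 26 < 52 [not met]
  Stage 1 not carried; the claimant fails its burden.
The analysis ends at Stage 1; the carrier prevails.

carrier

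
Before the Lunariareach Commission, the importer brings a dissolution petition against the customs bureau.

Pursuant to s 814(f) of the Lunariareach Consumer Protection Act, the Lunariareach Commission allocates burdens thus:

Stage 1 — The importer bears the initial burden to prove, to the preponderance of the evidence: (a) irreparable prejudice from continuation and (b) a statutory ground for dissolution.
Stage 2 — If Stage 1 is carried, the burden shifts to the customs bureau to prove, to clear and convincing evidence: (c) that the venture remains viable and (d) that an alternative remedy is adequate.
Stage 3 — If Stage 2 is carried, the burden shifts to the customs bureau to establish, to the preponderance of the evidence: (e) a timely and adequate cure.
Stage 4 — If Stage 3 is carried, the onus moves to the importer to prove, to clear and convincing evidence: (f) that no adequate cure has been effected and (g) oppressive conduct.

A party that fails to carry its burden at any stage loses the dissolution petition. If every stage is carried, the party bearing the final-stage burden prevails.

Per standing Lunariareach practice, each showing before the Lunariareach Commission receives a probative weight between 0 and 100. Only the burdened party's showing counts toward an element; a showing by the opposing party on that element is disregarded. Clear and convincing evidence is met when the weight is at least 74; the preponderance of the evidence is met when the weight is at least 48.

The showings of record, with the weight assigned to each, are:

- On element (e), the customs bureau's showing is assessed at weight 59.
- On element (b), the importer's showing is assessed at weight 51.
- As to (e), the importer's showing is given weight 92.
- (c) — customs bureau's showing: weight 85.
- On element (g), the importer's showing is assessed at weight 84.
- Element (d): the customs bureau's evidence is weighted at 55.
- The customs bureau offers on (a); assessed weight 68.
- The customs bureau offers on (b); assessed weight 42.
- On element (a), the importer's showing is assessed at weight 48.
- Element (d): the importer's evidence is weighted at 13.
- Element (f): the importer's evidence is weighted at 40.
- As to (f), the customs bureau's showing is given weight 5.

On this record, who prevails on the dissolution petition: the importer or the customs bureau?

Stage 1 — burden on importer; standard: the preponderance of the evidence (weight is at least 48).
    (a): 48 (customs bureau's 68 disregarded) ≥ 48 [met]
    (b): 51 (customs bureau's 42 disregarded) ≥ 48 [met]
  The importer carries Stage 1; the customs bureau now bears the burden.
Stage 2 — burden on customs bureau; standard: clear and convincing evidence (weight is at least 74).
    (c): 85 ≥ 74 [met]
    (d): 55 (importer's 13 disregarded) < 74 [not met]
  Not every element is met, so the customs bureau fails to carry Stage 2.
The analysis ends at Stage 2; the importer prevails.

importer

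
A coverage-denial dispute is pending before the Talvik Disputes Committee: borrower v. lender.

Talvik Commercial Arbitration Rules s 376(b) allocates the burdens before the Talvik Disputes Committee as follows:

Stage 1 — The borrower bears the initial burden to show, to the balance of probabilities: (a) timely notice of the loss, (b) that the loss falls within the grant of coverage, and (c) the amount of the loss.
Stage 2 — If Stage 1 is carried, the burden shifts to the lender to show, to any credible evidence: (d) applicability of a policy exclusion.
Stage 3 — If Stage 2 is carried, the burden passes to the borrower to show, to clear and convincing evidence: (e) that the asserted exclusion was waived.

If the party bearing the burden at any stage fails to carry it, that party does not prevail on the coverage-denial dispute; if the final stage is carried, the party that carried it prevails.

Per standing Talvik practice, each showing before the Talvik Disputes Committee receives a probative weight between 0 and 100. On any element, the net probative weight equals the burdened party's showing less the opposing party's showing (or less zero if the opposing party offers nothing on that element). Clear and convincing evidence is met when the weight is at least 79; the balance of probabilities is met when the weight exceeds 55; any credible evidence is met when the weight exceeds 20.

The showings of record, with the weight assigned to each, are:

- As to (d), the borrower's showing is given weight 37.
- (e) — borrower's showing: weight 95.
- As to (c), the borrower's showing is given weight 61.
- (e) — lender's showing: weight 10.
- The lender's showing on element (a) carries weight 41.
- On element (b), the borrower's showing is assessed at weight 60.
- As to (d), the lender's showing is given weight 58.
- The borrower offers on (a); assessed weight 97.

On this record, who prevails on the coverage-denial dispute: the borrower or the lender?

Stage 1 — burden on borrower; standard: the balance of probabilities (weight exceeds 55).
    (a): 97 − 41 = 56 > 55 [met]
    (b): 60 > 55 [met]
    (c): 61 > 55 [met]
  The borrower carries Stage 1; the lender now bears the burden.
Stage 2 — burden on lender; standard: any credible evidence (weight exceeds 20).
    (d): 58 − 37 = 21 > 20 [met]
  All elements met. The burden passes to the borrower.
Stage 3 — burden on borrower; standard: clear and convincing evidence (weight is at least 79).
    (e): 95 − 10 = 85 ≥ 79 [met]
  The borrower carries the last stage.
All stages carried — the borrower prevails.

borrower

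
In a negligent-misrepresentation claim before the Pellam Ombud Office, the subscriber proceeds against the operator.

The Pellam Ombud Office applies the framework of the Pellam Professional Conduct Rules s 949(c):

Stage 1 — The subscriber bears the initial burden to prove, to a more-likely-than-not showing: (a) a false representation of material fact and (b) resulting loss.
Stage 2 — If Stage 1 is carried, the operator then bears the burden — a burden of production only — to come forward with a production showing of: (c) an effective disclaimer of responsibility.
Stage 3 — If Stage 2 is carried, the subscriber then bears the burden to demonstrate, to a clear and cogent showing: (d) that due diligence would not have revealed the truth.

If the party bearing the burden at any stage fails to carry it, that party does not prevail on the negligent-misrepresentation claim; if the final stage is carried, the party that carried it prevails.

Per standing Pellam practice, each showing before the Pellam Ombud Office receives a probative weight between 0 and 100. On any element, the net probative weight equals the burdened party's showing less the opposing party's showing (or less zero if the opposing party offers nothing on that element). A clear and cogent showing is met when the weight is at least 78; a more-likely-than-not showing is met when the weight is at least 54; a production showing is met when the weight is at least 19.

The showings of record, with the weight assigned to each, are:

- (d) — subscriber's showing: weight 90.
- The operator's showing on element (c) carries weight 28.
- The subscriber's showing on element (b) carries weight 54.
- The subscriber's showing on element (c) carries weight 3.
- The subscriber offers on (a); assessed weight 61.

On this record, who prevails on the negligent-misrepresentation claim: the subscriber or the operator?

Stage 1 (subscriber, a more-likely-than-not showing, weight is at least 54): (a) 61 ≥ 54 — meets; (b) 54 ≥ 54 — meets.
  Stage 1 is satisfied; the onus moves to the operator.
Stage 2 (operator, a production showing, weight is at least 19): (c) net 28−3=25 ≥ 19 — meets.
  Stage 2 carried; the burden shifts to the subscriber.
Stage 3 (subscriber, a clear and cogent showing, weight is at least 78): (d) 90 ≥ 78 — meets.
  The subscriber carries the last stage.
All stages carried — the subscriber prevails.

subscriber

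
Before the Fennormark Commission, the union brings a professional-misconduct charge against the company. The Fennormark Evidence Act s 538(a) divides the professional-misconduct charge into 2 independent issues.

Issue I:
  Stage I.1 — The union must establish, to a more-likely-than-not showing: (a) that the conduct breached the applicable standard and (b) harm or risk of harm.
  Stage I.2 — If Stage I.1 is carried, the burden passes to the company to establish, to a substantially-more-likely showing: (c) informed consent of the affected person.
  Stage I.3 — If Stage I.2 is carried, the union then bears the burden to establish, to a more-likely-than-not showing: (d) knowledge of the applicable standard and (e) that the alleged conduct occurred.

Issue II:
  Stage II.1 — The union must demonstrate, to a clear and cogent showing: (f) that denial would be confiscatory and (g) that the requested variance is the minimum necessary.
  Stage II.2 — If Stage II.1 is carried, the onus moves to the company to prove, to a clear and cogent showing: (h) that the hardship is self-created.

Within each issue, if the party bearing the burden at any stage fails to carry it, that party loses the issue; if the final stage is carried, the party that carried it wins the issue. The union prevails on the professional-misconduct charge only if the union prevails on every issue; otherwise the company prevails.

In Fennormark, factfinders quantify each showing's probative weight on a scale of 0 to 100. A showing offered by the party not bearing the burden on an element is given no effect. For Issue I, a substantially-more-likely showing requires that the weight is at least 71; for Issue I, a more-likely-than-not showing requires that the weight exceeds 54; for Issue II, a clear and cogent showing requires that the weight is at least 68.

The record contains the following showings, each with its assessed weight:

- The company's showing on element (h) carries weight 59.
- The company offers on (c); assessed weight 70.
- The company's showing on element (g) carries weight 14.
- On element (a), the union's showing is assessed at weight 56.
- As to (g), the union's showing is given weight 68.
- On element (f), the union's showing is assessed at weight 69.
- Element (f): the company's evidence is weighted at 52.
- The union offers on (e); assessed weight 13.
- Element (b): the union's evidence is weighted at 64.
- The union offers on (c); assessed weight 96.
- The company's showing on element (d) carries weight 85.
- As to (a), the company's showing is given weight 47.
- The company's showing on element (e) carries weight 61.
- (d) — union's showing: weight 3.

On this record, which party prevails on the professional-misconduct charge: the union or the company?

union

— Issue I —
Stage I.1 — burden on union; standard: a more-likely-than-not showing (weight exceeds 54).
    (a): 56 (company's 47 disregarded) > 54 [met]
    (b): 64 > 54 [met]
  The union carries Stage I.1; the company now bears the burden.
Stage I.2 — burden on company; standard: a substantially-more-likely showing (weight is at least 71).
    (c): 70 (union's 96 disregarded) < 71 [not met]
  Not every element is met, so the company fails to carry Stage I.2.
So the union prevails on this issue.
— Issue II —
At Stage II.1 the union must meet a clear and cogent showing (weight is at least 68): on (f) the weight is 69 (the company's 52 is given no effect), ≥ 68, so (f) meets the standard; on (g) the weight is 68 (the company's 14 is given no effect), ≥ 68, so (g) meets the standard.
  Stage II.1 is satisfied; the onus moves to the company.
At Stage II.2 the company must meet a clear and cogent showing (weight is at least 68): on (h) the weight is 59, < 68, so (h) does not meet the standard.
  Stage II.2 not carried; the company fails its burden.
The analysis ends at Stage II.2; the union prevails on this issue.
Per-issue: Issue I → union; Issue II → union. The union must prevail on every issue; overall, the union prevails.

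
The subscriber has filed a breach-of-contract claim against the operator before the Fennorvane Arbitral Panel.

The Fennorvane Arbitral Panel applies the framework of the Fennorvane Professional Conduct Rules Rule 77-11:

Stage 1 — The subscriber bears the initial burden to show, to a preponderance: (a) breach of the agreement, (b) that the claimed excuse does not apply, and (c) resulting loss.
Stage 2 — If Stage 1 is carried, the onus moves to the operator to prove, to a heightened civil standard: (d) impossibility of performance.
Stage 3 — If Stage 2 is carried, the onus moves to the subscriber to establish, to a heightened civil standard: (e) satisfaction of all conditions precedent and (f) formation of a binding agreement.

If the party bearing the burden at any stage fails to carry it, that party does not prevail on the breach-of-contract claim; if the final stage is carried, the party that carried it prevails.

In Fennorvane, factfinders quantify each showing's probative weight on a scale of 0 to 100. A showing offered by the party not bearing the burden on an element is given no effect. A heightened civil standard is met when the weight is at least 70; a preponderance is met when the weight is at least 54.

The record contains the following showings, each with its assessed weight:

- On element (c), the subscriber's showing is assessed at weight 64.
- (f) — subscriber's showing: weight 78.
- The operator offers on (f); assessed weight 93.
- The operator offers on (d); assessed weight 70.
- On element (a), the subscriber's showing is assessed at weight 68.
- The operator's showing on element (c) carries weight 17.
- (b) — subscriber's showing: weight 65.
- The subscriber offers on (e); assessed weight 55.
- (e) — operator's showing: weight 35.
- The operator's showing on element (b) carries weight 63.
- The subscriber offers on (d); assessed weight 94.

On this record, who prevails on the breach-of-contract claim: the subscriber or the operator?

operator

Stage 1 (subscriber, a preponderance, weight is at least 54): (a) 68 ≥ 54 — meets; (b) 65 (operator's 63 disregarded) ≥ 54 — meets; (c) 64 (operator's 17 disregarded) ≥ 54 — meets.
  All elements met. The burden passes to the operator.
Stage 2 (operator, a heightened civil standard, weight is at least 70): (d) 70 (subscriber's 94 disregarded) ≥ 70 — meets.
  The operator carries Stage 2; the subscriber now bears the burden.
Stage 3 (subscriber, a heightened civil standard, weight is at least 70): (e) 55 (operator's 35 disregarded) < 70 — fails; (f) 78 (operator's 93 disregarded) ≥ 70 — meets.
  Stage 3 not carried; the subscriber fails its burden.
The operator prevails.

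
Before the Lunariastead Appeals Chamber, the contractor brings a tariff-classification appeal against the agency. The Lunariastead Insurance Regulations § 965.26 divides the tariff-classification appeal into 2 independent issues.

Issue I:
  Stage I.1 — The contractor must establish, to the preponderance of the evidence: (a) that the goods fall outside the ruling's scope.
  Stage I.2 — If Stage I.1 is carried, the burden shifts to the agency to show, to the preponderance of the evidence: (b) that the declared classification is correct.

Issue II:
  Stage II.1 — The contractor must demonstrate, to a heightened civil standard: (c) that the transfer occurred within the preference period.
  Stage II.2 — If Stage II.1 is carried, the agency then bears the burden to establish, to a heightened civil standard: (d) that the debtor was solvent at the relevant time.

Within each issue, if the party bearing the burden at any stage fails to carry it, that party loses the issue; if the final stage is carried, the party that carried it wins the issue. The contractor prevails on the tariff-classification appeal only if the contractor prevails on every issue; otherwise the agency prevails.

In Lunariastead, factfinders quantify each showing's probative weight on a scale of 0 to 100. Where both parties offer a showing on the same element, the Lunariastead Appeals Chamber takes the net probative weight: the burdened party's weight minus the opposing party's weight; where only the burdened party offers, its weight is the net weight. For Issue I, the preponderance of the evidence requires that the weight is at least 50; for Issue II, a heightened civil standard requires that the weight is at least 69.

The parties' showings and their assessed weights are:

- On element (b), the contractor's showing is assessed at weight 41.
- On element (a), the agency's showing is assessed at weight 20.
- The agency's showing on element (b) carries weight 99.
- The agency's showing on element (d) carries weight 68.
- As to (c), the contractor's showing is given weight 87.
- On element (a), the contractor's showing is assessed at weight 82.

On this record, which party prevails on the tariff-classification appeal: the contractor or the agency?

— Issue I —
At Stage I.1 the contractor must meet the preponderance of the evidence (weight is at least 50): on (a) the weight is 82 less the opposing 20 gives net 62, which does reach 50, so (a) meets the standard.
  Stage I.1 carried; the burden shifts to the agency.
At Stage I.2 the agency must meet the preponderance of the evidence (weight is at least 50): on (b) the weight is 99 less the opposing 41 gives net 58, which does reach 50, so (b) meets the standard.
  Stage I.2 carried; the final stage is satisfied.
All stages carried — the agency prevails on this issue.
— Issue II —
Stage II.1 (contractor, a heightened civil standard, weight is at least 69): (c) 87 ≥ 69 — meets.
  Stage II.1 carried; the burden shifts to the agency.
Stage II.2 (agency, a heightened civil standard, weight is at least 69): (d) 68 < 69 — fails.
  Not every element is met, so the agency fails to carry Stage II.2.
The contractor prevails on this issue.
Per-issue: Issue I → agency; Issue II → contractor. The contractor must prevail on every issue; overall, the agency prevails.

agency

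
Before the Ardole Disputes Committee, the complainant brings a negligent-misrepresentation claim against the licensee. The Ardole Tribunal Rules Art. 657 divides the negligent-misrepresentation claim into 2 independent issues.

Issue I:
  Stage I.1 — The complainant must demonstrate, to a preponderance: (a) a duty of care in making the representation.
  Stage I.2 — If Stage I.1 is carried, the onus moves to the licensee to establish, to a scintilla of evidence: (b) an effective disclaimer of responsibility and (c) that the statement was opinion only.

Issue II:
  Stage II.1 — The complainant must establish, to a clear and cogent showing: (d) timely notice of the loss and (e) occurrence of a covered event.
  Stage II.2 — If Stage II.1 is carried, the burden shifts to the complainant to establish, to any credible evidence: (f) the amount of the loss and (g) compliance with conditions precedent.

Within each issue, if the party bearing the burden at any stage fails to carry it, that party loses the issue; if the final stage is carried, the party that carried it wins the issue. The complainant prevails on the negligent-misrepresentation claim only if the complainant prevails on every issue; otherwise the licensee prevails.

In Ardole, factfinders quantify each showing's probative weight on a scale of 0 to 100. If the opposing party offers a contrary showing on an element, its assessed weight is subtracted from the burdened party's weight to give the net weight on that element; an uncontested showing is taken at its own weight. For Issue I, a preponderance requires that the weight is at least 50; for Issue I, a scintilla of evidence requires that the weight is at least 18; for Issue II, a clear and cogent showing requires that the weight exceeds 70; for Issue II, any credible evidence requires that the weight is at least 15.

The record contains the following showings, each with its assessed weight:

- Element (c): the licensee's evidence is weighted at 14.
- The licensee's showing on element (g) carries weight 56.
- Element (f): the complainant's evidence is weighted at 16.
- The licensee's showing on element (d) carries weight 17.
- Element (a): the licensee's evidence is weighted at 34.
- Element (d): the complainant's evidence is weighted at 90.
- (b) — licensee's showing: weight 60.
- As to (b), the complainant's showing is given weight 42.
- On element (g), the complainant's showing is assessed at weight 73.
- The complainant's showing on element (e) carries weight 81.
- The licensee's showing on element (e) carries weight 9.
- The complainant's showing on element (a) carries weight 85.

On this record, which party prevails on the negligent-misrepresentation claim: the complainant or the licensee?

— Issue I —
Stage I.1 (complainant, a preponderance, weight is at least 50): (a) net 85−34=51 ≥ 50 — meets.
  Stage I.1 is satisfied; the onus moves to the licensee.
Stage I.2 (licensee, a scintilla of evidence, weight is at least 18): (b) net 60−42=18 ≥ 18 — meets; (c) 14 < 18 — fails.
  Stage I.2 not carried; the licensee fails its burden.
The complainant prevails on this issue.
— Issue II —
Stage II.1 (complainant, a clear and cogent showing, weight exceeds 70): (d) net 90−17=73 > 70 — meets; (e) net 81−9=72 > 70 — meets.
  Stage II.1 carried; the burden remains with the complainant.
Stage II.2 (complainant, any credible evidence, weight is at least 15): (f) 16 ≥ 15 — meets; (g) net 73−56=17 ≥ 15 — meets.
  Stage II.2 carried; the final stage is satisfied.
With every stage satisfied, the complainant prevails on this issue.
Per-issue: Issue I → complainant; Issue II → complainant. The complainant must prevail on every issue; overall, the complainant prevails.

complainant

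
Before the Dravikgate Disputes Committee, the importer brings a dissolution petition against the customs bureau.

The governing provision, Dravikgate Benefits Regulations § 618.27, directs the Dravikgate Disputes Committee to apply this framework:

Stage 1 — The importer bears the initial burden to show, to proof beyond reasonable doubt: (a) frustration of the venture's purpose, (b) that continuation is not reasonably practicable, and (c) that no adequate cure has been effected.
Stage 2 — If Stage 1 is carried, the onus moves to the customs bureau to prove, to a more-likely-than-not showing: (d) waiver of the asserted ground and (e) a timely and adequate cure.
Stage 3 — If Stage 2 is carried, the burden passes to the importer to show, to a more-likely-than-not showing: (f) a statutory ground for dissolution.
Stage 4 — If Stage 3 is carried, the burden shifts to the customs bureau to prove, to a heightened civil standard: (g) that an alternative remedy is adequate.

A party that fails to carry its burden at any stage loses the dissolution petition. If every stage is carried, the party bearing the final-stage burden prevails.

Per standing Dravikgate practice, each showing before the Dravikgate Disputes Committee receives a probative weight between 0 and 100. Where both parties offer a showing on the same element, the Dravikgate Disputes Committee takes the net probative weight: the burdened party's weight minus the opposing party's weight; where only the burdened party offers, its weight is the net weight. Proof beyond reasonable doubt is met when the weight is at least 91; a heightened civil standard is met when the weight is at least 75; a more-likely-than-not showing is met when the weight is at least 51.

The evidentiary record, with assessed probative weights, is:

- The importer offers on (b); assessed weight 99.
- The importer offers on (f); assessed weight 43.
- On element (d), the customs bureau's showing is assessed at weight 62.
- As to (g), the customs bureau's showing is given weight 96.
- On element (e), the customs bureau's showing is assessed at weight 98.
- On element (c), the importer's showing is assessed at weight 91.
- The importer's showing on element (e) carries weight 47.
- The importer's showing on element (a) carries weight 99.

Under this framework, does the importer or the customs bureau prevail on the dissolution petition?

Stage 1 — burden on importer; standard: proof beyond reasonable doubt (weight is at least 91).
    (a): 99 ≥ 91 [met]
    (b): 99 ≥ 91 [met]
    (c): 91 ≥ 91 [met]
  The importer carries Stage 1; the customs bureau now bears the burden.
Stage 2 — burden on customs bureau; standard: a more-likely-than-not showing (weight is at least 51).
    (d): 62 ≥ 51 [met]
    (e): 98 − 47 = 51 ≥ 51 [met]
  Stage 2 carried; the burden shifts to the importer.
Stage 3 — burden on importer; standard: a more-likely-than-not showing (weight is at least 51).
    (f): 43 < 51 [not met]
  Not every element is met, so the importer fails to carry Stage 3.
The customs bureau prevails.

customs bureau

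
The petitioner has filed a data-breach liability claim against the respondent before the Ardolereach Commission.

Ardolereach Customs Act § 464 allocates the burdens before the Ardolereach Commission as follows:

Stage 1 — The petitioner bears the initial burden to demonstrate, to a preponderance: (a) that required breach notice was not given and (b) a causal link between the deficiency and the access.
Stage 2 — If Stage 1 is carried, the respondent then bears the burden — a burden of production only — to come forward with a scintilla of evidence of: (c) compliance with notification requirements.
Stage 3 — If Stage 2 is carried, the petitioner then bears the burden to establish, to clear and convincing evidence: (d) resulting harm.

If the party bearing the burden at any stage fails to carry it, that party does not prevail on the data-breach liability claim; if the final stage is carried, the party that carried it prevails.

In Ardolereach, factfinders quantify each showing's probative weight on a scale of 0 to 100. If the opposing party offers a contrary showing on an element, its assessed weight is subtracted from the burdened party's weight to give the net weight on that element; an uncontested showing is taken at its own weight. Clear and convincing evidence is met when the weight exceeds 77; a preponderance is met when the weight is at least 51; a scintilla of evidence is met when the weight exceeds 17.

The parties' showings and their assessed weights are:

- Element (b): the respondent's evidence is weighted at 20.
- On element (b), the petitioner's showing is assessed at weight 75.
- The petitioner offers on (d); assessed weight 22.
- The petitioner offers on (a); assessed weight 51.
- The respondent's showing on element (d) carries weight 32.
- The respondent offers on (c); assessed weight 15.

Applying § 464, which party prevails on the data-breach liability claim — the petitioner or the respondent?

Stage 1 — burden on petitioner; standard: a preponderance (weight is at least 51).
    (a): 51 ≥ 51 [met]
    (b): 75 − 20 = 55 ≥ 51 [met]
  The petitioner carries Stage 1; the respondent now bears the burden.
Stage 2 — burden on respondent; standard: a scintilla of evidence (weight exceeds 17).
    (c): 15 ≤ 17 [not met]
  Not every element is met, so the respondent fails to carry Stage 2.
The analysis ends at Stage 2; the petitioner prevails.

petitioner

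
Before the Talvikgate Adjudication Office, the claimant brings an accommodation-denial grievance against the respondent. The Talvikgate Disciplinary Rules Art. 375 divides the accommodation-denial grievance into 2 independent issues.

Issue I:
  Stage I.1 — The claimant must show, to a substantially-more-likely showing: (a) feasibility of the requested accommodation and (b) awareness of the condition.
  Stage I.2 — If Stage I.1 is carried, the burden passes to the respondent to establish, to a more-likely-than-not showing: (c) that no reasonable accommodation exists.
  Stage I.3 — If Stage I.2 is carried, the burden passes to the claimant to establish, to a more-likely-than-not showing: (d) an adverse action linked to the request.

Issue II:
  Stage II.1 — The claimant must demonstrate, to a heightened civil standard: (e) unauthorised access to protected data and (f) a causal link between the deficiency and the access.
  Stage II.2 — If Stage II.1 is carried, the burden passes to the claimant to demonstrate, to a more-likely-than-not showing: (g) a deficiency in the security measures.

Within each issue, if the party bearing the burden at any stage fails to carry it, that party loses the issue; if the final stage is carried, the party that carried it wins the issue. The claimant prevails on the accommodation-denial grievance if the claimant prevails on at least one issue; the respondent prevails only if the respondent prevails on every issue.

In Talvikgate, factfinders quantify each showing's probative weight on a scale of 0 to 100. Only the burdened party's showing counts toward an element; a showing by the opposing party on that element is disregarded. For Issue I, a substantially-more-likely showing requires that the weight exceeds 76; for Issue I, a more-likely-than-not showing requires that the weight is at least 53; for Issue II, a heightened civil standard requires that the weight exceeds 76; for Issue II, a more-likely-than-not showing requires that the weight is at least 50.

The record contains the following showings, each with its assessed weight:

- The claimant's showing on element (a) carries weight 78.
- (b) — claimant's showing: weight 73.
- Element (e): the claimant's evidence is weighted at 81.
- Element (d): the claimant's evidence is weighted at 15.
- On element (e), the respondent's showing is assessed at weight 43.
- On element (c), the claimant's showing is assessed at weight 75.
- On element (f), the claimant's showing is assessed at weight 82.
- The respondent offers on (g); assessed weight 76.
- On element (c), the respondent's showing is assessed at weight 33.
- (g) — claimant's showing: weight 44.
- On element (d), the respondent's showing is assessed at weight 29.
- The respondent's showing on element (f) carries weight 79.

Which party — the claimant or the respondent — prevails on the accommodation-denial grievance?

— Issue I —
Stage I.1 (claimant, a substantially-more-likely showing, weight exceeds 76): (a) 78 > 76 — meets; (b) 73 ≤ 76 — fails.
  Stage I.1 not carried; the claimant fails its burden.
The respondent prevails on this issue.
— Issue II —
Stage II.1 — burden on claimant; standard: a heightened civil standard (weight exceeds 76).
    (e): 81 (respondent's 43 disregarded) > 76 [met]
    (f): 82 (respondent's 79 disregarded) > 76 [met]
  Stage II.1 carried; the burden remains with the claimant.
Stage II.2 — burden on claimant; standard: a more-likely-than-not showing (weight is at least 50).
    (g): 44 (respondent's 76 disregarded) < 50 [not met]
  Not every element is met, so the claimant fails to carry Stage II.2.
The respondent prevails on this issue.
Per-issue: Issue I → respondent; Issue II → respondent. The claimant must prevail on at least one issue; overall, the respondent prevails.

respondent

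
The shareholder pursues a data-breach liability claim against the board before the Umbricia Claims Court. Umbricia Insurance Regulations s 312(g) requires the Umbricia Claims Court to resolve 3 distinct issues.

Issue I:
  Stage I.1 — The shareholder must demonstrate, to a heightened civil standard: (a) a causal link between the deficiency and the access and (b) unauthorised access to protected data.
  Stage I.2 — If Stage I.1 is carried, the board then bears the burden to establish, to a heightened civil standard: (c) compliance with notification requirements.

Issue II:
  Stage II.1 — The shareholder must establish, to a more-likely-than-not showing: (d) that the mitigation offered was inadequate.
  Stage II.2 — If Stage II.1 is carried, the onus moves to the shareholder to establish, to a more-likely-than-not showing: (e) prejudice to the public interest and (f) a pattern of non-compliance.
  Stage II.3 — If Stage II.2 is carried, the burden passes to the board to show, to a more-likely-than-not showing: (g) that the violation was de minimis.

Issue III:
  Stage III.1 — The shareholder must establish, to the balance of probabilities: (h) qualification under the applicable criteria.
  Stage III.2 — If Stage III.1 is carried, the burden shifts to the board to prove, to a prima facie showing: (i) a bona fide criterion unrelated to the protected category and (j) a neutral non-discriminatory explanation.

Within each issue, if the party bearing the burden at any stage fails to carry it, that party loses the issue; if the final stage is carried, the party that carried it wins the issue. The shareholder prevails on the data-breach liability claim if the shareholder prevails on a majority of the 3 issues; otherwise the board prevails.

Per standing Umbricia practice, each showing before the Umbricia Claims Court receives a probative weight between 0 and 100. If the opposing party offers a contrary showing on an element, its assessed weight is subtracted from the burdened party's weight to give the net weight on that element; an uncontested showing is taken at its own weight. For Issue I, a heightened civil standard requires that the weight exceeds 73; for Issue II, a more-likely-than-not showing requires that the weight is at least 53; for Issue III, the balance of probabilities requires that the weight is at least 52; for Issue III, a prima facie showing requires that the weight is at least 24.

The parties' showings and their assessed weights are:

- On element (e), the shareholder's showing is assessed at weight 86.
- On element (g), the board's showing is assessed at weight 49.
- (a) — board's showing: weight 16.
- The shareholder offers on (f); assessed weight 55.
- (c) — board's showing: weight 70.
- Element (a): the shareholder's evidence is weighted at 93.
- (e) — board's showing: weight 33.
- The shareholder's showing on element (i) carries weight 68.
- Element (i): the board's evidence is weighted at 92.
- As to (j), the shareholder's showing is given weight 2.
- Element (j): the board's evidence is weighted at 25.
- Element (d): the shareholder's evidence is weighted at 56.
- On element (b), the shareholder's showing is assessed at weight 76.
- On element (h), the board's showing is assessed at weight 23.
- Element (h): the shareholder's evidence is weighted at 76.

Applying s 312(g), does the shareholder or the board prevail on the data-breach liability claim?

shareholder

— Issue I —
At Stage I.1 the shareholder must meet a heightened civil standard (weight exceeds 73): on (a) the weight is 93 less the opposing 16 gives net 77, > 73, so (a) meets the standard; on (b) the weight is 76, > 73, so (b) meets the standard.
  Stage I.1 is satisfied; the onus moves to the board.
At Stage I.2 the board must meet a heightened civil standard (weight exceeds 73): on (c) the weight is 70, ≤ 73, so (c) does not meet the standard.
  Not every element is met, so the board fails to carry Stage I.2.
The analysis ends at Stage I.2; the shareholder prevails on this issue.
— Issue II —
Stage II.1 (shareholder, a more-likely-than-not showing, weight is at least 53): (d) 56 ≥ 53 — meets.
  All elements met. The shareholder retains the burden for Stage II.2.
Stage II.2 (shareholder, a more-likely-than-not showing, weight is at least 53): (e) net 86−33=53 ≥ 53 — meets; (f) 55 ≥ 53 — meets.
  All elements met. The burden passes to the board.
Stage II.3 (board, a more-likely-than-not showing, weight is at least 53): (g) 49 < 53 — fails.
  Not every element is met, so the board fails to carry Stage II.3.
The analysis ends at Stage II.3; the shareholder prevails on this issue.
— Issue III —
Stage III.1 (shareholder, the balance of probabilities, weight is at least 52): (h) net 76−23=53 ≥ 52 — meets.
  Stage III.1 carried; the burden shifts to the board.
Stage III.2 (board, a prima facie showing, weight is at least 24): (i) net 92−68=24 ≥ 24 — meets; (j) net 25−2=23 < 24 — fails.
  The board does not carry Stage III.2.
The shareholder prevails on this issue.
Per-issue: Issue I → shareholder; Issue II → shareholder; Issue III → shareholder. The shareholder must prevail on a majority of issues; overall, the shareholder prevails.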